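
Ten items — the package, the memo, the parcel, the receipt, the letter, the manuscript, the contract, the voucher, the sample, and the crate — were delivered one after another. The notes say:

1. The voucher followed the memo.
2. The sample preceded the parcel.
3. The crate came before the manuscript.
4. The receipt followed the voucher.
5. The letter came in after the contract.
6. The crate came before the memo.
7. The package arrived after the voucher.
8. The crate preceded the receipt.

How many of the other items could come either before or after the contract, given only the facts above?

8

Forced after the contract: the letter.
That leaves the crate, the manuscript, the memo, the package, the parcel, the receipt, the sample, and the voucher with no forced order relative to the contract — 8.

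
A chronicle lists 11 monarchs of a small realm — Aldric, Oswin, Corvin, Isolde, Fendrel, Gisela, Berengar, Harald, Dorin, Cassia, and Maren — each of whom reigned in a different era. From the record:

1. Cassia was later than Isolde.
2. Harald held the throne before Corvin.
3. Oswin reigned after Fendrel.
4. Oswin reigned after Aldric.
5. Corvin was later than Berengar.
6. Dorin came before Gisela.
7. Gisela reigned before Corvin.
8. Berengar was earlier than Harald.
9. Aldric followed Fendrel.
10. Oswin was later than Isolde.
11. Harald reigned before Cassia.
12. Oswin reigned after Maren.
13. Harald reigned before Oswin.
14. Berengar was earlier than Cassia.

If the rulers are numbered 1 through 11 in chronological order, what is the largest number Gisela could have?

10

Gisela must come before Corvin — 1 ruler forced after them.
Everything else can be placed before Gisela in some valid order, so Gisela can sit as late as position 11 − 1 = 10.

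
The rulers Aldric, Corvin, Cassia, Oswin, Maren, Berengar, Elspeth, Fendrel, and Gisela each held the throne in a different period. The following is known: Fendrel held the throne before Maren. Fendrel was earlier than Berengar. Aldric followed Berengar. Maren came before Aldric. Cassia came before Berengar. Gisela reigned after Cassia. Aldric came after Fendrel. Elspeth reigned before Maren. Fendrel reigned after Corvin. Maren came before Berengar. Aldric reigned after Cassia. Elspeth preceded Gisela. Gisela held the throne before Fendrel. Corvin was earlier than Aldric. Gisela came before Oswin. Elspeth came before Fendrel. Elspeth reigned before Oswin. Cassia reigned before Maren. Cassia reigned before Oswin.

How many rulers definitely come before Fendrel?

4

Directly stated before Fendrel: Corvin, Elspeth, and Gisela.
Cassia reaches Fendrel via Cassia → Gisela → Fendrel.
No chain forces Oswin (or any of the others) ahead of Fendrel.
That's Cassia, Corvin, Elspeth, and Gisela — 4 in all.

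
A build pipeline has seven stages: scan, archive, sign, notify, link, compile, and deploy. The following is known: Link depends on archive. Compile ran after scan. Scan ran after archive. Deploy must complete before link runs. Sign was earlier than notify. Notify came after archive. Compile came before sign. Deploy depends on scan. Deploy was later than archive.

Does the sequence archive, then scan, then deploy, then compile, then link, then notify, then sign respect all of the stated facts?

The constraints require sign before notify, but in the proposed sequence notify appears ahead of sign. That one violation is enough.

no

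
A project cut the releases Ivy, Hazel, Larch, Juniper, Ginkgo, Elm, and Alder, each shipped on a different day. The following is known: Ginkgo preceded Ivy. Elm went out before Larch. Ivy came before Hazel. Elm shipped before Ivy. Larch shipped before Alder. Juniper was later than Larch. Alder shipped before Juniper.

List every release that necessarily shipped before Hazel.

Directly stated before Hazel: Ivy.
Elm reaches Hazel via Elm → Ivy → Hazel.
Ginkgo reaches Hazel via Ginkgo → Ivy → Hazel.
No chain forces Juniper (or any of the others) ahead of Hazel.

Elm, Ginkgo, Ivy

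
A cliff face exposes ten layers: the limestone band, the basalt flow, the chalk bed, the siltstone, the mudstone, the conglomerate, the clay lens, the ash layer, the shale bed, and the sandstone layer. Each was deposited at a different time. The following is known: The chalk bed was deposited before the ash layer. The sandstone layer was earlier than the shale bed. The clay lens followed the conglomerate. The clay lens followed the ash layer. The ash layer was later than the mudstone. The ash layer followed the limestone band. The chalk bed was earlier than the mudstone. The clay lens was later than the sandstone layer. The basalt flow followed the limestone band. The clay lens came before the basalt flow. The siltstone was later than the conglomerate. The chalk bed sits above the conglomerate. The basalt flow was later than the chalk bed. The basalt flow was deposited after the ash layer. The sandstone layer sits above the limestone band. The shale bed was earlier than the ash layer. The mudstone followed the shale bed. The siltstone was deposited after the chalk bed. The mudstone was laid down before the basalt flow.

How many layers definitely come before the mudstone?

Directly stated before the mudstone: the chalk bed and the shale bed.
The conglomerate reaches the mudstone via the conglomerate → the chalk bed → the mudstone.
The limestone band reaches the mudstone via the limestone band → the sandstone layer → the shale bed → the mudstone.
The sandstone layer reaches the mudstone via the sandstone layer → the shale bed → the mudstone.
No chain forces the basalt flow (or any of the others) ahead of the mudstone.
That's the chalk bed, the conglomerate, the limestone band, the sandstone layer, and the shale bed — 5 in all.

5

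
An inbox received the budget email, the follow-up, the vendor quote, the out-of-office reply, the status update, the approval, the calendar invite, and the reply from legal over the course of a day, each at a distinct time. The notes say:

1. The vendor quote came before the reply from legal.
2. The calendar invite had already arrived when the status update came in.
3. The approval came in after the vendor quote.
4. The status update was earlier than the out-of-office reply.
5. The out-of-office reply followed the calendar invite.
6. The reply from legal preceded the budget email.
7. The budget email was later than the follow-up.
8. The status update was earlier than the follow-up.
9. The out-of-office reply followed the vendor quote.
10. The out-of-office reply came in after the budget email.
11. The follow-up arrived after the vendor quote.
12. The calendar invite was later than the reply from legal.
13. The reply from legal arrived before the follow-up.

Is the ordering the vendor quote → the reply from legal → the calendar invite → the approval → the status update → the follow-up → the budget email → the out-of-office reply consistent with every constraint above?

Check each stated constraint against the proposed order — e.g. the calendar invite is ahead of the out-of-office reply; the vendor quote is ahead of the out-of-office reply. Every pair is in the required order; nothing is violated.

yes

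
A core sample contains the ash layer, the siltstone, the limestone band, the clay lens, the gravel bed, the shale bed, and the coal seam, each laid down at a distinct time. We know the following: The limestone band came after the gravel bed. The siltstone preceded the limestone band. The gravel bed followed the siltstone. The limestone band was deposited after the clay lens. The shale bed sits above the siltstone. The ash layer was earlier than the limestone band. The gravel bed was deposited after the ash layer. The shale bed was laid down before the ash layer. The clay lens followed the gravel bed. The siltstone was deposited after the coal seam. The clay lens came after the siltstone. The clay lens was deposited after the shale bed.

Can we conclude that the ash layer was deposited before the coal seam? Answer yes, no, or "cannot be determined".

Tracing the constraints gives the coal seam → the siltstone → the shale bed → the ash layer, so the coal seam must come before the ash layer.
That means the ash layer cannot be before the coal seam.

no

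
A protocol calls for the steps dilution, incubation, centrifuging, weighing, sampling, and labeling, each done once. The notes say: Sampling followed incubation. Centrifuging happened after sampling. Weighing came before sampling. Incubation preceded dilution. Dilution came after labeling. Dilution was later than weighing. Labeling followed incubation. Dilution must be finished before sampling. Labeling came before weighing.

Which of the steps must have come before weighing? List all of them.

Directly stated before weighing: labeling.
Incubation reaches weighing via incubation → labeling → weighing.
No chain forces dilution (or any of the others) ahead of weighing.

incubation, labeling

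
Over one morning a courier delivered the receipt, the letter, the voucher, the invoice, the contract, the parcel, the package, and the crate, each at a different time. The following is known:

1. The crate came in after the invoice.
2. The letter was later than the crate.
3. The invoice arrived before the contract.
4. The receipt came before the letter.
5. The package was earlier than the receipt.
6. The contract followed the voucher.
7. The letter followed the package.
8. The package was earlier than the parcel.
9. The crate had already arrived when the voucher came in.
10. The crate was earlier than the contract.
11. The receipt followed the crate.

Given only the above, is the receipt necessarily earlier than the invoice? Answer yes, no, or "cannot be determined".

no

Tracing the constraints gives the invoice → the crate → the receipt, so the invoice must come before the receipt.
That means the receipt cannot be before the invoice.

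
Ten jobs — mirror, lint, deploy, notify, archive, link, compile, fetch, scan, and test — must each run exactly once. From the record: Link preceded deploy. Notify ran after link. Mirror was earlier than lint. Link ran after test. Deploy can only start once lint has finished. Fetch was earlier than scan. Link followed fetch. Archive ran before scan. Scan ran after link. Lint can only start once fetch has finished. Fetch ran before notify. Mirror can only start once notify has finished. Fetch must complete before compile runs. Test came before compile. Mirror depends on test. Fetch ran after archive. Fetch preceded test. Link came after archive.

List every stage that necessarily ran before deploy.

Directly stated before deploy: link and lint.
Archive reaches deploy via archive → link → deploy.
Fetch reaches deploy via fetch → lint → deploy.
Mirror reaches deploy via mirror → lint → deploy.
Likewise notify and test each reach deploy by chaining the stated constraints.
No chain forces compile (or any of the others) ahead of deploy.

archive, fetch, link, lint, mirror, notify, test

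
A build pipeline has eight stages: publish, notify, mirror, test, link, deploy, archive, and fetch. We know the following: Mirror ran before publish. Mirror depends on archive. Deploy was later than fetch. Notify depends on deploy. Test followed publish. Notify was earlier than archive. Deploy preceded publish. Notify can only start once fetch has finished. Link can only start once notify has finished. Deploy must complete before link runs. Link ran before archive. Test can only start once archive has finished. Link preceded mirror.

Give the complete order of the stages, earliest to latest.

fetch, deploy, notify, link, archive, mirror, publish, test

The constraints fix every adjacent pair, so only one ordering works:
fetch → deploy → notify → link → archive → mirror → publish → test.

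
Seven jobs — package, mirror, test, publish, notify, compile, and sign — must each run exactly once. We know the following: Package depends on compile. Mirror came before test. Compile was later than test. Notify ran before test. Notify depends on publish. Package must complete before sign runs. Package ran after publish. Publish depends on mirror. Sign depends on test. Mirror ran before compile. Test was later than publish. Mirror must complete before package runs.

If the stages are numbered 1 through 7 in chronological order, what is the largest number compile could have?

Compile must come before package and sign — 2 stages forced after it.
Everything else can be placed before compile in some valid order, so compile can sit as late as position 7 − 2 = 5.

5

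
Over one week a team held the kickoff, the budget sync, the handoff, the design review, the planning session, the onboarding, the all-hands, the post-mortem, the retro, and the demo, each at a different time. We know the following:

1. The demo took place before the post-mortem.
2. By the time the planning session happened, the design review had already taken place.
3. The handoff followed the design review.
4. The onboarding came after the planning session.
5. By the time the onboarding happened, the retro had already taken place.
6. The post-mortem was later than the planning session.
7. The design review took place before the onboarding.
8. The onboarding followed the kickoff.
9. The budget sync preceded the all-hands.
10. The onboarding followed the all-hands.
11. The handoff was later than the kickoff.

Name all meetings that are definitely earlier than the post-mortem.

Directly stated before the post-mortem: the demo and the planning session.
The design review reaches the post-mortem via the design review → the planning session → the post-mortem.
No chain forces the handoff (or any of the others) ahead of the post-mortem.

the demo, the design review, the planning session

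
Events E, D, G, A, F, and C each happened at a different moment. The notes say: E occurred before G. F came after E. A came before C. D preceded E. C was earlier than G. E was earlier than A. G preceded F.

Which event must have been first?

D

D has a chain of constraints placing it before every other event, so D must be first.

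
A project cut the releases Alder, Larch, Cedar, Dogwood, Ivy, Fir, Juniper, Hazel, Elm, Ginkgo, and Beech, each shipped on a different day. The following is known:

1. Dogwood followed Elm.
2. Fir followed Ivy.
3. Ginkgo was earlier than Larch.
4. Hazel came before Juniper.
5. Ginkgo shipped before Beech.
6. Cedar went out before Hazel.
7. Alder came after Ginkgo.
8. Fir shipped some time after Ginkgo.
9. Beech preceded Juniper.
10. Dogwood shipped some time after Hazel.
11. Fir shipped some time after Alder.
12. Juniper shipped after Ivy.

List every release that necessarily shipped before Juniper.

Beech, Cedar, Ginkgo, Hazel, Ivy

Directly stated before Juniper: Beech, Hazel, and Ivy.
Cedar reaches Juniper via Cedar → Hazel → Juniper.
Ginkgo reaches Juniper via Ginkgo → Beech → Juniper.
No chain forces Elm (or any of the others) ahead of Juniper.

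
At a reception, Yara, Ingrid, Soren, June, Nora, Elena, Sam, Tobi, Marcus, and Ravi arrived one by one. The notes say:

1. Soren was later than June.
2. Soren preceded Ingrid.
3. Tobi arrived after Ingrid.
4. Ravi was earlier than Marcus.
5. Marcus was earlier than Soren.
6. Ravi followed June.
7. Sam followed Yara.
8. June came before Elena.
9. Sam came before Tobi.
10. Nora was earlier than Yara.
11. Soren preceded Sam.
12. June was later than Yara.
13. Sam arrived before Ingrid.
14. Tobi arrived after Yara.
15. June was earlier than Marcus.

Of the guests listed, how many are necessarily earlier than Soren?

5

Directly stated before Soren: June and Marcus.
Nora reaches Soren via Nora → Yara → June → Soren.
Ravi reaches Soren via Ravi → Marcus → Soren.
Yara reaches Soren via Yara → June → Soren.
No chain forces Tobi (or any of the others) ahead of Soren.
That's June, Marcus, Nora, Ravi, and Yara — 5 in all.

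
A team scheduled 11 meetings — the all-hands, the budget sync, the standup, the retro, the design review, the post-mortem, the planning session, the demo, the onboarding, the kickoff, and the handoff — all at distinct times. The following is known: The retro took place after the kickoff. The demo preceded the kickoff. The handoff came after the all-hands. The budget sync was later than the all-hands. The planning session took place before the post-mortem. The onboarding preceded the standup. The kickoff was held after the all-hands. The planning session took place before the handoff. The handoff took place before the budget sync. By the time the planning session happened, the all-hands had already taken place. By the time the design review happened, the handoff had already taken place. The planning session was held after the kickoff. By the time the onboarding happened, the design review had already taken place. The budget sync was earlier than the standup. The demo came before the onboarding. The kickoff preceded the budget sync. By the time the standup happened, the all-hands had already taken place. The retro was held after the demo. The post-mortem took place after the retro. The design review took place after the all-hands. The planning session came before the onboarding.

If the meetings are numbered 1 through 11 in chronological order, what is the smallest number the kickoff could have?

The all-hands and the demo must both come before the kickoff — 2 forced predecessors.
Nothing else is forced ahead of the kickoff, so its earliest slot is position 2 + 1 = 3.

3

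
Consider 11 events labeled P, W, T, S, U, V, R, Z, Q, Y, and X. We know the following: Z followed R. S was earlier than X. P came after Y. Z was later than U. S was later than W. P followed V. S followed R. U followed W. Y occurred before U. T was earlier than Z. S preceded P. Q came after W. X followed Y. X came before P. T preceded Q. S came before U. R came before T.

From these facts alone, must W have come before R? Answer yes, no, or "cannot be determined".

No chain of stated constraints runs from W to R, and none runs from R to W either.
So the relative order of W and R is not fixed by the given facts.

cannot be determined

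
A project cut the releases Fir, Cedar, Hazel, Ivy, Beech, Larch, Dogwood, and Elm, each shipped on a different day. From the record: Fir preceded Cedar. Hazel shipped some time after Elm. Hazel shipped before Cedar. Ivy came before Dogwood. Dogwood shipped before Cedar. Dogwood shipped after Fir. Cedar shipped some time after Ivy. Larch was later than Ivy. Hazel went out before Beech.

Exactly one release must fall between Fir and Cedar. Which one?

Dogwood

Tracing the constraints gives Fir → Dogwood → Cedar, so Dogwood sits after Fir and before Cedar.
No other release is forced both after Fir and before Cedar.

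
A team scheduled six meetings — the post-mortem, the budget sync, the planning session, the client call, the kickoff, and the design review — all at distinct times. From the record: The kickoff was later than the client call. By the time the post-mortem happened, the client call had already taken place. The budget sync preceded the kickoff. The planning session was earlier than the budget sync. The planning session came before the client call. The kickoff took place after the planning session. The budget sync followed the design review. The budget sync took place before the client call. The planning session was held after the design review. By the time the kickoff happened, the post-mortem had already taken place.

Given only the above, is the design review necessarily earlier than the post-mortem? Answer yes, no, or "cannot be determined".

Chain the constraints: the design review → the budget sync → the client call → the post-mortem. Each link is directly stated, so the design review comes before the post-mortem.

yes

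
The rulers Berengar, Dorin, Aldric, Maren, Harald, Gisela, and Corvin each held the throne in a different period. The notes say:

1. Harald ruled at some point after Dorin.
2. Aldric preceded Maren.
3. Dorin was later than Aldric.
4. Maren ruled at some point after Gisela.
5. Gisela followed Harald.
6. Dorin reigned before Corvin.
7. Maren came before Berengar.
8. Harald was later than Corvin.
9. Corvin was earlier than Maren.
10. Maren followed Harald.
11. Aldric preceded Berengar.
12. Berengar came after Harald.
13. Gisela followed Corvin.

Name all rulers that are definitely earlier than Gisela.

Directly stated before Gisela: Corvin and Harald.
Aldric reaches Gisela via Aldric → Dorin → Harald → Gisela.
Dorin reaches Gisela via Dorin → Harald → Gisela.
No chain forces Berengar (or any of the others) ahead of Gisela.

Aldric, Corvin, Dorin, Harald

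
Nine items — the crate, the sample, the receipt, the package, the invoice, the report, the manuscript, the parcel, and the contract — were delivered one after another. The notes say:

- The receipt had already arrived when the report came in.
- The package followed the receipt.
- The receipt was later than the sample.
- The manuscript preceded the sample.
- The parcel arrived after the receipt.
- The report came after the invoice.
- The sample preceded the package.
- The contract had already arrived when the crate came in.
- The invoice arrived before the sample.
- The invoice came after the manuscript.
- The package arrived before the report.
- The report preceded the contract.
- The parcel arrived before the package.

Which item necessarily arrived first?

the manuscript

The manuscript has a chain of constraints placing it before every other item, so the manuscript must be first.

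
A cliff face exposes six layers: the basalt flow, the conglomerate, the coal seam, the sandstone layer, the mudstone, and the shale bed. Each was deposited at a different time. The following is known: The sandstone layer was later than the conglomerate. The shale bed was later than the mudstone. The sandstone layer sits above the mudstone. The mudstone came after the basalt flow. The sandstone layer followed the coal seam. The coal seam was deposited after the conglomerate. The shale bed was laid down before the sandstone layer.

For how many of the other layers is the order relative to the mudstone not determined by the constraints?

2

Forced before the mudstone: the basalt flow; forced after the mudstone: the sandstone layer and the shale bed.
That leaves the coal seam and the conglomerate with no forced order relative to the mudstone — 2.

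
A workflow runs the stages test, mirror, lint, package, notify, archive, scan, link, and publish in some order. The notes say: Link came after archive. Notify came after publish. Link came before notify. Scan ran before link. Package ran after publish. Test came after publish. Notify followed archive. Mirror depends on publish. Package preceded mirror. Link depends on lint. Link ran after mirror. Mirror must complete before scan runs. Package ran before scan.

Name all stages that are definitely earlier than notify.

archive, link, lint, mirror, package, publish, scan

Directly stated before notify: archive, link, and publish.
Lint reaches notify via lint → link → notify.
Mirror reaches notify via mirror → link → notify.
Package reaches notify via package → scan → link → notify.
Likewise scan reaches notify by chaining the stated constraints.
No chain forces test ahead of notify.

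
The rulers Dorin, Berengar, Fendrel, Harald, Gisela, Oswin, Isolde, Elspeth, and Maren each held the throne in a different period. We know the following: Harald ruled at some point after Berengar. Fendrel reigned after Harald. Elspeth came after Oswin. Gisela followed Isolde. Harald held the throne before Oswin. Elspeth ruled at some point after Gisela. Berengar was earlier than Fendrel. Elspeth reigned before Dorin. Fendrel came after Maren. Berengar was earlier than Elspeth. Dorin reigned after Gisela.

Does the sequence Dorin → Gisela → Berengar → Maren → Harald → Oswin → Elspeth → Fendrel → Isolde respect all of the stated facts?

no

The constraints require Elspeth before Dorin, but in the proposed sequence Dorin appears ahead of Elspeth. That one violation is enough.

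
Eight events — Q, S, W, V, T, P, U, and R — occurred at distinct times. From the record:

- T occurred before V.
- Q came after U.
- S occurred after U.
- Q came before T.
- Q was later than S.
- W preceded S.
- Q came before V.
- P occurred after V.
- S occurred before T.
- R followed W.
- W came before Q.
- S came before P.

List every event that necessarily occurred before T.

Q, S, U, W

Directly stated before T: Q and S.
U reaches T via U → S → T.
W reaches T via W → S → T.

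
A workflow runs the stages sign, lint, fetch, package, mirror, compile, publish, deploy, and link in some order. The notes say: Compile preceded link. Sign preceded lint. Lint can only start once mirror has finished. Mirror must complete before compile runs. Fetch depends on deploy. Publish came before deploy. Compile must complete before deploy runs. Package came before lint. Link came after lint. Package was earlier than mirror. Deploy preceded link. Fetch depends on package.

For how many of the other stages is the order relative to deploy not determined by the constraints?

2

Forced before deploy: compile, mirror, package, and publish; forced after deploy: fetch and link.
That leaves lint and sign with no forced order relative to deploy — 2.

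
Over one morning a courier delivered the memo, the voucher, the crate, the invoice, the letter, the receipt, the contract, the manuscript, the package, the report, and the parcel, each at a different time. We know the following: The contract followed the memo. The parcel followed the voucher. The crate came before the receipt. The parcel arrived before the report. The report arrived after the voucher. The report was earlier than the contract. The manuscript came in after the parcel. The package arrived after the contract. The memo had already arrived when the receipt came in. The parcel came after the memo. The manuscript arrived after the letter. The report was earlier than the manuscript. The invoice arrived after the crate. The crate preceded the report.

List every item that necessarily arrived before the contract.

the crate, the memo, the parcel, the report, the voucher

Directly stated before the contract: the memo and the report.
The crate reaches the contract via the crate → the report → the contract.
The parcel reaches the contract via the parcel → the report → the contract.
The voucher reaches the contract via the voucher → the report → the contract.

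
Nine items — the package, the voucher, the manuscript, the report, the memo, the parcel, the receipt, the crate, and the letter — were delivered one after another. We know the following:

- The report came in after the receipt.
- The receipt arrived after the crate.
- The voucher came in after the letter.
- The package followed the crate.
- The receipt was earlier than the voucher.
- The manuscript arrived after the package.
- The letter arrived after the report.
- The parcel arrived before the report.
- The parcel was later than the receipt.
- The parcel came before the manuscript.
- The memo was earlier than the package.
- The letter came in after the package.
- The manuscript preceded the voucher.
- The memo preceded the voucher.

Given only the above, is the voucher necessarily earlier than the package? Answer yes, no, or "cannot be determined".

no

Tracing the constraints gives the package → the manuscript → the voucher, so the package must come before the voucher.
That means the voucher cannot be before the package.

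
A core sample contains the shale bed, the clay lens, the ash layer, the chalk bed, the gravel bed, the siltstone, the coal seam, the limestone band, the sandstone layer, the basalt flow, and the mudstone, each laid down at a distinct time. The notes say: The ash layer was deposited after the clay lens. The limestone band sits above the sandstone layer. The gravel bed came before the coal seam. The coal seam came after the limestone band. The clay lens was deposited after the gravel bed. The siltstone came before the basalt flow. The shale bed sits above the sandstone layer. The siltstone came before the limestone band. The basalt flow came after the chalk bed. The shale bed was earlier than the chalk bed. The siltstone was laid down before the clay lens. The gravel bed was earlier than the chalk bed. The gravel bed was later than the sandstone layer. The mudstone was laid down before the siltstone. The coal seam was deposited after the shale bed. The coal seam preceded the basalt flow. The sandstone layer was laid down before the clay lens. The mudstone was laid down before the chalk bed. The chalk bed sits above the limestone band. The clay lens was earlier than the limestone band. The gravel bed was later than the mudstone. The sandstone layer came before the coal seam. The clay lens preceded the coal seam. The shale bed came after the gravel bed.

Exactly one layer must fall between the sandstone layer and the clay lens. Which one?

the gravel bed

Tracing the constraints gives the sandstone layer → the gravel bed → the clay lens, so the gravel bed sits after the sandstone layer and before the clay lens.
No other layer is forced both after the sandstone layer and before the clay lens.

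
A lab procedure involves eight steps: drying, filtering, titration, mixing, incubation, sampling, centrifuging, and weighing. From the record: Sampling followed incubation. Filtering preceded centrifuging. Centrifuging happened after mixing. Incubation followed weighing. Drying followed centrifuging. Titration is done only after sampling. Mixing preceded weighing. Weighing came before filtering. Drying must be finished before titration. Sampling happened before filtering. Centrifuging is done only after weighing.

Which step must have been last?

Every other step has a chain of constraints placing it before titration, so titration is last.

titration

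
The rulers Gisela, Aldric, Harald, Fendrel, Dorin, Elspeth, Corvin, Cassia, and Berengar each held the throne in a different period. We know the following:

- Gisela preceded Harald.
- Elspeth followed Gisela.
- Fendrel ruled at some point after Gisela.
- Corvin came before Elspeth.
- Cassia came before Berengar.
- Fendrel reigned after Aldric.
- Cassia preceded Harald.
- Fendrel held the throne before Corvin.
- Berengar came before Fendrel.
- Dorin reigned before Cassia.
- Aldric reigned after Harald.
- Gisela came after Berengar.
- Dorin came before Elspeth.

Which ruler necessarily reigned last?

Every other ruler has a chain of constraints placing them before Elspeth, so Elspeth is last.

Elspeth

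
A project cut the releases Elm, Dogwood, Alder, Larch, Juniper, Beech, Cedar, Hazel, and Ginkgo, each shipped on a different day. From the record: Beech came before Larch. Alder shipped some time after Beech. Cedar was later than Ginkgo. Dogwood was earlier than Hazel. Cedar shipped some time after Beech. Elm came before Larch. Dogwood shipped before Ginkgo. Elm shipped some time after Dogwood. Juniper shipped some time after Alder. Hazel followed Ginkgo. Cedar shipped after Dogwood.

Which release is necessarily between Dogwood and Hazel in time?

Tracing the constraints gives Dogwood → Ginkgo → Hazel, so Ginkgo sits after Dogwood and before Hazel.
No other release is forced both after Dogwood and before Hazel.

Ginkgo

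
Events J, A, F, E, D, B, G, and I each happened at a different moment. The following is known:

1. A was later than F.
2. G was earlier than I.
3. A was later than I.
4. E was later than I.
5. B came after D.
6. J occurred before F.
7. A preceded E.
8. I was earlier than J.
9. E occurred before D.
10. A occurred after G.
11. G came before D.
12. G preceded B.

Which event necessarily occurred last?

B

Every other event has a chain of constraints placing it before B, so B is last.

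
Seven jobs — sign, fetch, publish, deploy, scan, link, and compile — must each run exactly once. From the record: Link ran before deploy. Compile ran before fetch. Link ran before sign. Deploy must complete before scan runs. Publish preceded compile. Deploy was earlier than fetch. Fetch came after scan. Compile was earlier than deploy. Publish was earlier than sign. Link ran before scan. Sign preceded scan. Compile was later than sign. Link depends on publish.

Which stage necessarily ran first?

Publish has a chain of constraints placing it before every other stage, so publish must be first.

publish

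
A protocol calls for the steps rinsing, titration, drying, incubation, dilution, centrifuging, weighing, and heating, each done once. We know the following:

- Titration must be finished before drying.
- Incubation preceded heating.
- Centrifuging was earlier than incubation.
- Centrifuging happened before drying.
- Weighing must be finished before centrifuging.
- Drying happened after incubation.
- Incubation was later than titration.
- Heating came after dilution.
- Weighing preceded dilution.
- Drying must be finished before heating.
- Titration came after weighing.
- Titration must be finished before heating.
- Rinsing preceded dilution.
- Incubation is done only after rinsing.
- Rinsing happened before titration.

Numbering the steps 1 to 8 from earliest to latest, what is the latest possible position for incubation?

Incubation must come before drying and heating — 2 steps forced after it.
Everything else can be placed before incubation in some valid order, so incubation can sit as late as position 8 − 2 = 6.

6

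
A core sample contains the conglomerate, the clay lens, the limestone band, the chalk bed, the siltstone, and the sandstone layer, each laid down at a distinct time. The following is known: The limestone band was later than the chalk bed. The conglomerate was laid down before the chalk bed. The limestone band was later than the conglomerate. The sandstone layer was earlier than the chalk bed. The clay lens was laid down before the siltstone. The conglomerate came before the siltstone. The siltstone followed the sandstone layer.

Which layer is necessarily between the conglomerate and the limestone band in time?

Tracing the constraints gives the conglomerate → the chalk bed → the limestone band, so the chalk bed sits after the conglomerate and before the limestone band.
No other layer is forced both after the conglomerate and before the limestone band.

the chalk bed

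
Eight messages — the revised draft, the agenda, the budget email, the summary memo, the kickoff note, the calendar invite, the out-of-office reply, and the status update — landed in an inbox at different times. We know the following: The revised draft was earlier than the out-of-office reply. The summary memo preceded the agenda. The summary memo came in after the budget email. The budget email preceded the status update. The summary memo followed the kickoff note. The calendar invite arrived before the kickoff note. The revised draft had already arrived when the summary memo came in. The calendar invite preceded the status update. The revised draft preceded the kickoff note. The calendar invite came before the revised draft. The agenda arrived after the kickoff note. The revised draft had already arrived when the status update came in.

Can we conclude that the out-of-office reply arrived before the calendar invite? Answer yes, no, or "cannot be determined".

no

Tracing the constraints gives the calendar invite → the revised draft → the out-of-office reply, so the calendar invite must come before the out-of-office reply.
That means the out-of-office reply cannot be before the calendar invite.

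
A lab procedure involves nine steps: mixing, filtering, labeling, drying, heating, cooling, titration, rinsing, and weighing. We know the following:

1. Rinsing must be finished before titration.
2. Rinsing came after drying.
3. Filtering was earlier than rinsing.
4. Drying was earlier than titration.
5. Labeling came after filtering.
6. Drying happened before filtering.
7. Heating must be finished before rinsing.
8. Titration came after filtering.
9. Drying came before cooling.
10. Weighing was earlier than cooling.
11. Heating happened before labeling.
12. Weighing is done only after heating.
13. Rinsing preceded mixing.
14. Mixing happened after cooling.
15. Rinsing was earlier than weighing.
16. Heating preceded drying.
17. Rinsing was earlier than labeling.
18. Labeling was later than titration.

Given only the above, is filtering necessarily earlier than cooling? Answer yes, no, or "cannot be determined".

yes

Chain the constraints: filtering → rinsing → weighing → cooling. Each link is directly stated, so filtering comes before cooling.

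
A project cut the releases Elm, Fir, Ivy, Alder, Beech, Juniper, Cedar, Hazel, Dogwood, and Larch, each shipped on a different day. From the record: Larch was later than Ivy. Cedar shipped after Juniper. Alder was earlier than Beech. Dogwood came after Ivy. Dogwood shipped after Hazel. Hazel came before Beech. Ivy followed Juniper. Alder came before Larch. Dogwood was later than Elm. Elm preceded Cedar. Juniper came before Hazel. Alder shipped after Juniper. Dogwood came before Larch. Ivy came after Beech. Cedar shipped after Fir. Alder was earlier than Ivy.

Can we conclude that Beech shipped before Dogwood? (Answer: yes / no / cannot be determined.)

yes

Chain the constraints: Beech → Ivy → Dogwood. Each link is directly stated, so Beech comes before Dogwood.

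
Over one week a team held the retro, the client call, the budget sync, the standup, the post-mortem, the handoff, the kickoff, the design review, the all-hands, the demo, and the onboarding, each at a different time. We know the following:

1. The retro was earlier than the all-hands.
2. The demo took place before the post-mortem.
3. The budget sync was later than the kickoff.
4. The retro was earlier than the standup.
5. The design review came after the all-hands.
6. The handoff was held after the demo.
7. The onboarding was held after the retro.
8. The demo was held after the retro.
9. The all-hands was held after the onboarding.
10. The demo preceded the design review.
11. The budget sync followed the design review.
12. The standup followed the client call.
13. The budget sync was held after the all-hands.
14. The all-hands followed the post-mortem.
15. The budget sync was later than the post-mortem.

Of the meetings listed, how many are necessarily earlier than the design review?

5

Directly stated before the design review: the all-hands and the demo.
The onboarding reaches the design review via the onboarding → the all-hands → the design review.
The post-mortem reaches the design review via the post-mortem → the all-hands → the design review.
The retro reaches the design review via the retro → the all-hands → the design review.
That's the all-hands, the demo, the onboarding, the post-mortem, and the retro — 5 in all.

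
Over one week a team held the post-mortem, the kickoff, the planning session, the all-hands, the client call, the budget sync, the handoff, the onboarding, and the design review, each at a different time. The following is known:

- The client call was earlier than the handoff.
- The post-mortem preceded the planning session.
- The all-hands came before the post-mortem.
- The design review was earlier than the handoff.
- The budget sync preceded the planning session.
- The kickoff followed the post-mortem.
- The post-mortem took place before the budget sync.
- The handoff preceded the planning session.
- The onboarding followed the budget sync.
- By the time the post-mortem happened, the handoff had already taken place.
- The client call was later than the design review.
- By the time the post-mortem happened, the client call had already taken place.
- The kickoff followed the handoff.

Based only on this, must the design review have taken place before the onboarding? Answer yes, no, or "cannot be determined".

Chain the constraints: the design review → the client call → the post-mortem → the budget sync → the onboarding. Each link is directly stated, so the design review comes before the onboarding.

yes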